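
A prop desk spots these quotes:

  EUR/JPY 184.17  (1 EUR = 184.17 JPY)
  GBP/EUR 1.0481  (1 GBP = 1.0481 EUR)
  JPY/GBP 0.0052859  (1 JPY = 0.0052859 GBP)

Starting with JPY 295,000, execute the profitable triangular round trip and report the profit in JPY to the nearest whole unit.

Profit: JPY 5,997

Profitable loop is JPY → GBP → EUR → JPY:
JPY 295,000 × 0.0052859 = GBP 1,559.34
GBP 1,559.34 × 1.0481 = EUR 1,634.34
EUR 1,634.34 × 184.17 = JPY 300,997
Profit = JPY 300,997 − JPY 295,000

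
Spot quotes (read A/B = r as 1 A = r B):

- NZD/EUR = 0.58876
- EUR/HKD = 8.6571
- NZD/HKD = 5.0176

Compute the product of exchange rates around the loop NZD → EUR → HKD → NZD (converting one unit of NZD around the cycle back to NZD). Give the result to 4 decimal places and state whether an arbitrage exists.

1.0158 (arbitrage exists)

Around NZD → EUR → HKD → NZD: 1 × 0.58876 × 8.6571 ÷ 5.0176 = 1.015815
Product > 1; profitable direction is NZD → EUR → HKD → NZD.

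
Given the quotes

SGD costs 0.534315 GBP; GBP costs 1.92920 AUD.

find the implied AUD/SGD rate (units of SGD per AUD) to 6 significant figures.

AUD/SGD = 0.970120

1 AUD ÷ 1.92920 = 0.51835 GBP
0.51835 GBP ÷ 0.534315 = 0.97012 SGD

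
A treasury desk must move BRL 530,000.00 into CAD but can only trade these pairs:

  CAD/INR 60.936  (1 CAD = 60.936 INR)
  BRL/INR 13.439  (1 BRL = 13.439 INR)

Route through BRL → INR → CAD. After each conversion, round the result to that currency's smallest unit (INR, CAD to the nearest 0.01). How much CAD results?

CAD 116,887.72

BRL 530,000.00 × 13.439 = INR 7,122,670.00
INR 7,122,670.00 ÷ 60.936 = CAD 116,887.72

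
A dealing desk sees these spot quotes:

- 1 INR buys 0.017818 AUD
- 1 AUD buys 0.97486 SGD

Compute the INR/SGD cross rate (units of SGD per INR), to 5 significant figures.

INR/SGD = 0.017370

1 INR × 0.017818 = 0.017818 AUD
0.017818 AUD × 0.97486 = 0.0173701 SGD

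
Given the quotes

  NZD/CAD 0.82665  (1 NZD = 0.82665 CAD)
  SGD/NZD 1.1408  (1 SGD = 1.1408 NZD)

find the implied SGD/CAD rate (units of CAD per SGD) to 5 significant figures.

SGD/CAD = 0.94304

1 SGD × 1.1408 = 1.1408 NZD
1.1408 NZD × 0.82665 = 0.943042 CAD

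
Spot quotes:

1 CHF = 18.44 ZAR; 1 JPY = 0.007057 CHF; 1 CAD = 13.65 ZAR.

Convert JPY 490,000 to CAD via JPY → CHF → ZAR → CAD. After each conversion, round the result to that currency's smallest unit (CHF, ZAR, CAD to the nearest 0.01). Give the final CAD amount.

JPY 490,000 × 0.007057 = CHF 3,457.93
CHF 3,457.93 × 18.44 = ZAR 63,764.23
ZAR 63,764.23 ÷ 13.65 = CAD 4,671.37

CAD 4,671.37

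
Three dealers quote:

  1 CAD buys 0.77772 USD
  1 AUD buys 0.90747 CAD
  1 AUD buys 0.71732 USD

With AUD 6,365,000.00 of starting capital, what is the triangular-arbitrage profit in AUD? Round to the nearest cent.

Profit: AUD 104,277.84

Profitable loop is AUD → USD → CAD → AUD:
AUD 6,365,000.00 × 0.71732 = USD 4,565,741.80
USD 4,565,741.80 ÷ 0.77772 = CAD 5,870,675.56
CAD 5,870,675.56 ÷ 0.90747 = AUD 6,469,277.84
Profit = AUD 6,469,277.84 − AUD 6,365,000.00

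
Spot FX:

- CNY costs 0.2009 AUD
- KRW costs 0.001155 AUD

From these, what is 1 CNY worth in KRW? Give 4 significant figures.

1 CNY × 0.2009 = 0.2009 AUD
0.2009 AUD ÷ 0.001155 = 173.939 KRW

CNY/KRW = 173.9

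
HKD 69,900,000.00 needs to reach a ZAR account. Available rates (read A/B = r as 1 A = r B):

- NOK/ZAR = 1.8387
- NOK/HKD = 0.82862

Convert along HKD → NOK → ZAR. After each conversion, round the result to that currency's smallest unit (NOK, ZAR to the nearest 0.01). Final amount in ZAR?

ZAR 155,107,443.70

HKD 69,900,000.00 ÷ 0.82862 = NOK 84,357,123.89
NOK 84,357,123.89 × 1.8387 = ZAR 155,107,443.70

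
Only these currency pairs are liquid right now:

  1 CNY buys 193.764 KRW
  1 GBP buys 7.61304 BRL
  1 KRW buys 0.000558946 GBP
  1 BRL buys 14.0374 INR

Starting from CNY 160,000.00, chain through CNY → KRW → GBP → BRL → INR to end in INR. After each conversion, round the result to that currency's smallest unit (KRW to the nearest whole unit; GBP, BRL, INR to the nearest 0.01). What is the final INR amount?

INR 1,851,858.31

CNY 160,000.00 × 193.764 = KRW 31,002,240
KRW 31,002,240 × 0.000558946 = GBP 17,328.58
GBP 17,328.58 × 7.61304 = BRL 131,923.17
BRL 131,923.17 × 14.0374 = INR 1,851,858.31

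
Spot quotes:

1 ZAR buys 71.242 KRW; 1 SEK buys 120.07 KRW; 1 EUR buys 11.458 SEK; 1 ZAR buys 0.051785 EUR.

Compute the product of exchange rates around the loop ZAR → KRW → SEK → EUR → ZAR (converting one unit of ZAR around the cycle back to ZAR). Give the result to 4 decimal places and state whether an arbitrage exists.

Around ZAR → KRW → SEK → EUR → ZAR: 1 × 71.242 ÷ 120.07 ÷ 11.458 ÷ 0.051785 = 0.999974
Product ≈ 1 (deviation 0.003%, within rounding noise).

1.0000 (no arbitrage)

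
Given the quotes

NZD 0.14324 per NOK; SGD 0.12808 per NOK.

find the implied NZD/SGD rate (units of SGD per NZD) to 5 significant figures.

NZD/SGD = 0.89416

1 NZD ÷ 0.14324 = 6.98129 NOK
6.98129 NOK × 0.12808 = 0.894164 SGD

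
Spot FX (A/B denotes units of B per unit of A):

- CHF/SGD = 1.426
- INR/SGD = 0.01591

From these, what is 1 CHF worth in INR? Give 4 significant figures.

CHF/INR = 89.63

1 CHF × 1.426 = 1.426 SGD
1.426 SGD ÷ 0.01591 = 89.6292 INR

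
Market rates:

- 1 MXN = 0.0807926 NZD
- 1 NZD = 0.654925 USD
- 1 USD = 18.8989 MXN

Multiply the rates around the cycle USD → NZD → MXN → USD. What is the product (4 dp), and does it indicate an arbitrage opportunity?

Around USD → NZD → MXN → USD: 1 ÷ 0.654925 ÷ 0.0807926 ÷ 18.8989 = 1.000001
Product ≈ 1 (deviation 0.000%, within rounding noise).

1.0000 (no arbitrage)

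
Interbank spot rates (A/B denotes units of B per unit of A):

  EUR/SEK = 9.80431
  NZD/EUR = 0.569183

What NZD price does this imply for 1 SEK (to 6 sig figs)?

SEK/NZD = 0.179197

1 SEK ÷ 9.80431 = 0.101996 EUR
0.101996 EUR ÷ 0.569183 = 0.179197 NZD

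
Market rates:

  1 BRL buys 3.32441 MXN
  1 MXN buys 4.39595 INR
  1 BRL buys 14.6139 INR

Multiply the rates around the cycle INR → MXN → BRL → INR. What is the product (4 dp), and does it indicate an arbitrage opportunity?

1.0000 (no arbitrage)

Around INR → MXN → BRL → INR: 1 ÷ 4.39595 ÷ 3.32441 × 14.6139 = 0.999997
Product ≈ 1 (deviation 0.000%, within rounding noise).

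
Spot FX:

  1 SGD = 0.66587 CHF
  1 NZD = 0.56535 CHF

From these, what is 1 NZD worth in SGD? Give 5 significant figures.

NZD/SGD = 0.84904

1 NZD × 0.56535 = 0.56535 CHF
0.56535 CHF ÷ 0.66587 = 0.84904 SGD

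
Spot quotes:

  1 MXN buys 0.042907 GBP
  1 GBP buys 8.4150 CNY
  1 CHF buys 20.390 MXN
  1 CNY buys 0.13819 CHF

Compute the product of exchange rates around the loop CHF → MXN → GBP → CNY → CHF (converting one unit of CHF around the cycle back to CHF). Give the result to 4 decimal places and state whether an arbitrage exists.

1.0174 (arbitrage exists)

Around CHF → MXN → GBP → CNY → CHF: 1 × 20.390 × 0.042907 × 8.4150 × 0.13819 = 1.017363
Product > 1; profitable direction is CHF → MXN → GBP → CNY → CHF.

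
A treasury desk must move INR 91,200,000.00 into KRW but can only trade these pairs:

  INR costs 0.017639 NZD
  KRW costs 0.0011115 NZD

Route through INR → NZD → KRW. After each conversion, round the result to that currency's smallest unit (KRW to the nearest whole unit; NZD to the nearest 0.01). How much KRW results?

INR 91,200,000.00 × 0.017639 = NZD 1,608,676.80
NZD 1,608,676.80 ÷ 0.0011115 = KRW 1,447,302,564

KRW 1,447,302,564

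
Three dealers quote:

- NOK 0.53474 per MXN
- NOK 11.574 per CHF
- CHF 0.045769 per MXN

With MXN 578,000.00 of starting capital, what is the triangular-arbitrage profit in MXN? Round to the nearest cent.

Profit: MXN 5,466.07

Profitable loop is MXN → NOK → CHF → MXN:
MXN 578,000.00 × 0.53474 = NOK 309,079.72
NOK 309,079.72 ÷ 11.574 = CHF 26,704.66
CHF 26,704.66 ÷ 0.045769 = MXN 583,466.07
Profit = MXN 583,466.07 − MXN 578,000.00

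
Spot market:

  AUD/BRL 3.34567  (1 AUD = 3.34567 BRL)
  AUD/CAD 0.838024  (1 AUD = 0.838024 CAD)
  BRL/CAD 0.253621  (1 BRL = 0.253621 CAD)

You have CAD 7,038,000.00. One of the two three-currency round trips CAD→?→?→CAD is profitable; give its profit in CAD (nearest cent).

Profit: CAD 88,251.06

Profitable loop is CAD → AUD → BRL → CAD:
CAD 7,038,000.00 ÷ 0.838024 = AUD 8,398,327.49
AUD 8,398,327.49 × 3.34567 = BRL 28,098,032.35
BRL 28,098,032.35 × 0.253621 = CAD 7,126,251.06
Profit = CAD 7,126,251.06 − CAD 7,038,000.00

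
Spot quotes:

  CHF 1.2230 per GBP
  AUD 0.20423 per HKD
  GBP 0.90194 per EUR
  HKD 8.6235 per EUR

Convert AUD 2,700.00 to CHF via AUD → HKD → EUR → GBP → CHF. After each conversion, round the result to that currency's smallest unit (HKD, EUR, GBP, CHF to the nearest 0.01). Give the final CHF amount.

CHF 1,691.09

AUD 2,700.00 ÷ 0.20423 = HKD 13,220.39
HKD 13,220.39 ÷ 8.6235 = EUR 1,533.07
EUR 1,533.07 × 0.90194 = GBP 1,382.74
GBP 1,382.74 × 1.2230 = CHF 1,691.09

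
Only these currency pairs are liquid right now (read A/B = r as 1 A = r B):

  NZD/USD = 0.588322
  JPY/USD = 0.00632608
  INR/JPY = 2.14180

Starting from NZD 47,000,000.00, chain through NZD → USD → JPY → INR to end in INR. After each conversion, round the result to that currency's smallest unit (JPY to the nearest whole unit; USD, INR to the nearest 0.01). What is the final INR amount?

INR 2,040,794,865.07

NZD 47,000,000.00 × 0.588322 = USD 27,651,134.00
USD 27,651,134.00 ÷ 0.00632608 = JPY 4,370,974,442
JPY 4,370,974,442 ÷ 2.14180 = INR 2,040,794,865.07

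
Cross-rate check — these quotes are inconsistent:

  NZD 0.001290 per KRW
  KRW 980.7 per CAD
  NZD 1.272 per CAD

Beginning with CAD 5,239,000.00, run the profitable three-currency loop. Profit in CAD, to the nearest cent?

Profitable loop is CAD → NZD → KRW → CAD:
CAD 5,239,000.00 × 1.272 = NZD 6,664,008.00
NZD 6,664,008.00 ÷ 0.001290 = KRW 5,165,897,674
KRW 5,165,897,674 ÷ 980.7 = CAD 5,267,561.61
Profit = CAD 5,267,561.61 − CAD 5,239,000.00

Profit: CAD 28,561.61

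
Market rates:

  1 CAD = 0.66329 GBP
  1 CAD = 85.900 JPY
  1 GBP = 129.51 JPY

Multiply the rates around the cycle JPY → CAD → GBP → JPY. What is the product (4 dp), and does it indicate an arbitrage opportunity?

Around JPY → CAD → GBP → JPY: 1 ÷ 85.900 × 0.66329 × 129.51 = 1.000031
Product ≈ 1 (deviation 0.003%, within rounding noise).

1.0000 (no arbitrage)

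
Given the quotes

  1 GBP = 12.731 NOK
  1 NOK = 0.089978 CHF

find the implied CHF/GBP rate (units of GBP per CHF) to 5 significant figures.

1 CHF ÷ 0.089978 = 11.1138 NOK
11.1138 NOK ÷ 12.731 = 0.872974 GBP

CHF/GBP = 0.87297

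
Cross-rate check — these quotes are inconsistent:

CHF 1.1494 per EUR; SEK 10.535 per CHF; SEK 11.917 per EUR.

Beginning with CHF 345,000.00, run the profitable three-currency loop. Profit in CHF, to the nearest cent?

Profitable loop is CHF → SEK → EUR → CHF:
CHF 345,000.00 × 10.535 = SEK 3,634,575.00
SEK 3,634,575.00 ÷ 11.917 = EUR 304,990.77
EUR 304,990.77 × 1.1494 = CHF 350,556.39
Profit = CHF 350,556.39 − CHF 345,000.00

Profit: CHF 5,556.39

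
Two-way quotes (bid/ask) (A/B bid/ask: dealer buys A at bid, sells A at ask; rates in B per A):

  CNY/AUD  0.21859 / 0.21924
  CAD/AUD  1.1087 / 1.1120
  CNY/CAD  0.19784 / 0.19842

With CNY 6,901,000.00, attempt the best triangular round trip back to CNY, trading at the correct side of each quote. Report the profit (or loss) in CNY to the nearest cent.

Net profit: CNY 3,311.62

Best loop CNY → CAD → AUD → CNY:
CNY 6,901,000.00 × 0.19784 (sell CNY at bid) = CAD 1,365,293.84
CAD 1,365,293.84 × 1.1087 (sell CAD at bid) = AUD 1,513,701.28
AUD 1,513,701.28 ÷ 0.21924 (buy CNY at ask) = CNY 6,904,311.62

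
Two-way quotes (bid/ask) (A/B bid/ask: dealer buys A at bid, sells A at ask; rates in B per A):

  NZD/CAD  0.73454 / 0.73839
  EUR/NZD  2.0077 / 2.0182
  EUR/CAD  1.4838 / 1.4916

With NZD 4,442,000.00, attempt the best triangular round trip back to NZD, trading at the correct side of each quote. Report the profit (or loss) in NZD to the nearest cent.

Net result: NZD -19,132.67 (no profitable arbitrage after spreads)

Best loop NZD → EUR → CAD → NZD:
NZD 4,442,000.00 ÷ 2.0182 (buy EUR at ask) = EUR 2,200,971.16
EUR 2,200,971.16 × 1.4838 (sell EUR at bid) = CAD 3,265,801.01
CAD 3,265,801.01 ÷ 0.73839 (buy NZD at ask) = NZD 4,422,867.33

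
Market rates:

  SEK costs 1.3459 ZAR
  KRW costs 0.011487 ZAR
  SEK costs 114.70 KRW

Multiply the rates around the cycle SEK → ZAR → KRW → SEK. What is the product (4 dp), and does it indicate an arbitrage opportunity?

Around SEK → ZAR → KRW → SEK: 1 × 1.3459 ÷ 0.011487 ÷ 114.70 = 1.021510
Product > 1; profitable direction is SEK → ZAR → KRW → SEK.

1.0215 (arbitrage exists)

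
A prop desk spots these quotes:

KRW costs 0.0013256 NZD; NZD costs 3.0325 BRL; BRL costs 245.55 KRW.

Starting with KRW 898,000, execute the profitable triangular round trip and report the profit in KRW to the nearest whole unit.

Profit: KRW 11,752

Profitable loop is KRW → BRL → NZD → KRW:
KRW 898,000 ÷ 245.55 = BRL 3,657.10
BRL 3,657.10 ÷ 3.0325 = NZD 1,205.97
NZD 1,205.97 ÷ 0.0013256 = KRW 909,752
Profit = KRW 909,752 − KRW 898,000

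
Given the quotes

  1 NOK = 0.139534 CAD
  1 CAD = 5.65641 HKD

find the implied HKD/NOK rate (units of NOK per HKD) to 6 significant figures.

HKD/NOK = 1.26701

1 HKD ÷ 5.65641 = 0.176791 CAD
0.176791 CAD ÷ 0.139534 = 1.26701 NOK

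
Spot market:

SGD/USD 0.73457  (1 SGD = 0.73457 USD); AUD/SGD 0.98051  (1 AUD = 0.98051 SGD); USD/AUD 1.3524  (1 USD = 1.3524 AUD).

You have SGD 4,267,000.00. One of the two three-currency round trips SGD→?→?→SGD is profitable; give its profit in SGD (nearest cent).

Profitable loop is SGD → AUD → USD → SGD:
SGD 4,267,000.00 ÷ 0.98051 = AUD 4,351,816.91
AUD 4,351,816.91 ÷ 1.3524 = USD 3,217,847.46
USD 3,217,847.46 ÷ 0.73457 = SGD 4,380,586.55
Profit = SGD 4,380,586.55 − SGD 4,267,000.00

Profit: SGD 113,586.55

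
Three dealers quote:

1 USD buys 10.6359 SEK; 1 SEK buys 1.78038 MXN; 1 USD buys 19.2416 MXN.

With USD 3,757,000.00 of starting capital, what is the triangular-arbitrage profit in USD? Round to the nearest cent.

Profitable loop is USD → MXN → SEK → USD:
USD 3,757,000.00 × 19.2416 = MXN 72,290,691.20
MXN 72,290,691.20 ÷ 1.78038 = SEK 40,604,079.58
SEK 40,604,079.58 ÷ 10.6359 = USD 3,817,643.98
Profit = USD 3,817,643.98 − USD 3,757,000.00

Profit: USD 60,643.98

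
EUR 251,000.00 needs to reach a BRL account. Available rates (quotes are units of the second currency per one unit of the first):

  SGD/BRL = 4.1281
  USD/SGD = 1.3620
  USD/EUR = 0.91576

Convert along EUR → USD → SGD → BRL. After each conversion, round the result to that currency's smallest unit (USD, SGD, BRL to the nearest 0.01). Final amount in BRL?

EUR 251,000.00 ÷ 0.91576 = USD 274,089.28
USD 274,089.28 × 1.3620 = SGD 373,309.60
SGD 373,309.60 × 4.1281 = BRL 1,541,059.36

BRL 1,541,059.36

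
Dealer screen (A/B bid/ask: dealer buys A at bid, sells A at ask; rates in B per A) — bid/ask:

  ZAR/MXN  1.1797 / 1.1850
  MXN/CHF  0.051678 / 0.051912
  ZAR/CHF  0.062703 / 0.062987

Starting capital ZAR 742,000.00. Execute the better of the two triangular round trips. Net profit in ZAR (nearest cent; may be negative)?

Net profit: ZAR 14,320.92

Best loop ZAR → CHF → MXN → ZAR:
ZAR 742,000.00 × 0.062703 (sell ZAR at bid) = CHF 46,525.63
CHF 46,525.63 ÷ 0.051912 (buy MXN at ask) = MXN 896,240.29
MXN 896,240.29 ÷ 1.1850 (buy ZAR at ask) = ZAR 756,320.92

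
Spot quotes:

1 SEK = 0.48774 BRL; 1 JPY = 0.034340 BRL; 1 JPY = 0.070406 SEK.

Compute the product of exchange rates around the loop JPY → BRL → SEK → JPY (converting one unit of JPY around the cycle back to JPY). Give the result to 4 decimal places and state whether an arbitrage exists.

Around JPY → BRL → SEK → JPY: 1 × 0.034340 ÷ 0.48774 ÷ 0.070406 = 1.000005
Product ≈ 1 (deviation 0.001%, within rounding noise).

1.0000 (no arbitrage)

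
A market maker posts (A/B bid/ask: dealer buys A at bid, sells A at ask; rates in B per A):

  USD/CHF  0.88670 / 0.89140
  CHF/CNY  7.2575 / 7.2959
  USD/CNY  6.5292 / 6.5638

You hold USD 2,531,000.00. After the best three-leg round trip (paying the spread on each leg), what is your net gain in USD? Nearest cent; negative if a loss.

Best loop USD → CNY → CHF → USD:
USD 2,531,000.00 × 6.5292 (sell USD at bid) = CNY 16,525,405.20
CNY 16,525,405.20 ÷ 7.2959 (buy CHF at ask) = CHF 2,265,026.28
CHF 2,265,026.28 ÷ 0.89140 (buy USD at ask) = USD 2,540,976.30

Net profit: USD 9,976.30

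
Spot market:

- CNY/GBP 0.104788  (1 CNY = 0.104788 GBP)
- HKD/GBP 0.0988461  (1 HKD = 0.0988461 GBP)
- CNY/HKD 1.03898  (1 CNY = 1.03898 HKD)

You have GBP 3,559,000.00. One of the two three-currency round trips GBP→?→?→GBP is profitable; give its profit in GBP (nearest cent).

Profitable loop is GBP → HKD → CNY → GBP:
GBP 3,559,000.00 ÷ 0.0988461 = HKD 36,005,467.08
HKD 36,005,467.08 ÷ 1.03898 = CNY 34,654,629.62
CNY 34,654,629.62 × 0.104788 = GBP 3,631,389.33
Profit = GBP 3,631,389.33 − GBP 3,559,000.00

Profit: GBP 72,389.33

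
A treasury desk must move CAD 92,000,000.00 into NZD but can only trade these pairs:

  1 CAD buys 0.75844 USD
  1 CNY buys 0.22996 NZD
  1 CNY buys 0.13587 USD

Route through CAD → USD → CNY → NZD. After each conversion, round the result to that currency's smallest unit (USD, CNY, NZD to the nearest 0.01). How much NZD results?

CAD 92,000,000.00 × 0.75844 = USD 69,776,480.00
USD 69,776,480.00 ÷ 0.13587 = CNY 513,553,249.43
CNY 513,553,249.43 × 0.22996 = NZD 118,096,705.24

NZD 118,096,705.24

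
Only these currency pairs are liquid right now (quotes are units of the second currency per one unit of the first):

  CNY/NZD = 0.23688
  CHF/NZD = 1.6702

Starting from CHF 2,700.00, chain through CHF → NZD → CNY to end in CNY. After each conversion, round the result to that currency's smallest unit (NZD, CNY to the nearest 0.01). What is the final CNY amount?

CNY 19,037.23

CHF 2,700.00 × 1.6702 = NZD 4,509.54
NZD 4,509.54 ÷ 0.23688 = CNY 19,037.23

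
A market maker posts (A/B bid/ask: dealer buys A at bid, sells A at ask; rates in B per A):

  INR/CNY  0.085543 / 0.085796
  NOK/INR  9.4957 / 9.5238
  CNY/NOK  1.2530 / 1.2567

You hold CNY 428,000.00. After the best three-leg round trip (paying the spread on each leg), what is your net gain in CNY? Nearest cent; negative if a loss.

Net profit: CNY 7,618.49

Best loop CNY → NOK → INR → CNY:
CNY 428,000.00 × 1.2530 (sell CNY at bid) = NOK 536,284.00
NOK 536,284.00 × 9.4957 (sell NOK at bid) = INR 5,092,391.98
INR 5,092,391.98 × 0.085543 (sell INR at bid) = CNY 435,618.49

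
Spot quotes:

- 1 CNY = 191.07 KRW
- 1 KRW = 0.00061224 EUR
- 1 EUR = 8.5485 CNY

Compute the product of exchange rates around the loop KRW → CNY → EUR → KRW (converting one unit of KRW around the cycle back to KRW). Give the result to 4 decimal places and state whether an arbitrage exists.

1.0000 (no arbitrage)

Around KRW → CNY → EUR → KRW: 1 ÷ 191.07 ÷ 8.5485 ÷ 0.00061224 = 0.999991
Product ≈ 1 (deviation 0.001%, within rounding noise).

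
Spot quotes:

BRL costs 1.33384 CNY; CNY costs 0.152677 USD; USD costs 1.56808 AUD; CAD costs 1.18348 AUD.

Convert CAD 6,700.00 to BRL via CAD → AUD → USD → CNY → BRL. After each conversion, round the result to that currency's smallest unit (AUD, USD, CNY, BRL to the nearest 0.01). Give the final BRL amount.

CAD 6,700.00 × 1.18348 = AUD 7,929.32
AUD 7,929.32 ÷ 1.56808 = USD 5,056.71
USD 5,056.71 ÷ 0.152677 = CNY 33,120.31
CNY 33,120.31 ÷ 1.33384 = BRL 24,830.80

BRL 24,830.80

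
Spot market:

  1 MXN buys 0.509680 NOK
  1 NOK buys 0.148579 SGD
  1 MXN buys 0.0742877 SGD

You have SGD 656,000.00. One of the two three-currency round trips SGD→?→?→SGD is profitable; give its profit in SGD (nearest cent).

Profitable loop is SGD → MXN → NOK → SGD:
SGD 656,000.00 ÷ 0.0742877 = MXN 8,830,533.18
MXN 8,830,533.18 × 0.509680 = NOK 4,500,746.15
NOK 4,500,746.15 × 0.148579 = SGD 668,716.36
Profit = SGD 668,716.36 − SGD 656,000.00

Profit: SGD 12,716.36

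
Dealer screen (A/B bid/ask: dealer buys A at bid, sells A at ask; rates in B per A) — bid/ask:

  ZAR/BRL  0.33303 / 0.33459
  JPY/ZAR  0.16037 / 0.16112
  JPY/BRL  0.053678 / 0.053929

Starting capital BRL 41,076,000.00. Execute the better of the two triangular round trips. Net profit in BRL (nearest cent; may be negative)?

Net result: BRL -176,117.43 (no profitable arbitrage after spreads)

Best loop BRL → ZAR → JPY → BRL:
BRL 41,076,000.00 ÷ 0.33459 (buy ZAR at ask) = ZAR 122,765,175.29
ZAR 122,765,175.29 ÷ 0.16112 (buy JPY at ask) = JPY 761,948,705
JPY 761,948,705 × 0.053678 (sell JPY at bid) = BRL 40,899,882.57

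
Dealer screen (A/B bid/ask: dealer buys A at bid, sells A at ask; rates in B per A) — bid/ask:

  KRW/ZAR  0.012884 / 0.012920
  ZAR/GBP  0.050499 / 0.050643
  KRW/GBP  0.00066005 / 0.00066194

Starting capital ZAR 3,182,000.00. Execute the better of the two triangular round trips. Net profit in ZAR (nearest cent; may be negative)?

Best loop ZAR → KRW → GBP → ZAR:
ZAR 3,182,000.00 ÷ 0.012920 (buy KRW at ask) = KRW 246,284,830
KRW 246,284,830 × 0.00066005 (sell KRW at bid) = GBP 162,560.30
GBP 162,560.30 ÷ 0.050643 (buy ZAR at ask) = ZAR 3,209,926.38

Net profit: ZAR 27,926.38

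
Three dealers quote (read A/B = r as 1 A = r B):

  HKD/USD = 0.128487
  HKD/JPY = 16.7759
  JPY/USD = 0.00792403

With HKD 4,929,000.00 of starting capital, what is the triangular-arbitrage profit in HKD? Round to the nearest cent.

Profitable loop is HKD → JPY → USD → HKD:
HKD 4,929,000.00 × 16.7759 = JPY 82,688,411
JPY 82,688,411 × 0.00792403 = USD 655,225.45
USD 655,225.45 ÷ 0.128487 = HKD 5,099,546.65
Profit = HKD 5,099,546.65 − HKD 4,929,000.00

Profit: HKD 170,546.65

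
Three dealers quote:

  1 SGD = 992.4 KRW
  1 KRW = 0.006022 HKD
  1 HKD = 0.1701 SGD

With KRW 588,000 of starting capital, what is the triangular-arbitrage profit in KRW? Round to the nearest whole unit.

Profit: KRW 9,736

Profitable loop is KRW → HKD → SGD → KRW:
KRW 588,000 × 0.006022 = HKD 3,540.94
HKD 3,540.94 × 0.1701 = SGD 602.31
SGD 602.31 × 992.4 = KRW 597,736
Profit = KRW 597,736 − KRW 588,000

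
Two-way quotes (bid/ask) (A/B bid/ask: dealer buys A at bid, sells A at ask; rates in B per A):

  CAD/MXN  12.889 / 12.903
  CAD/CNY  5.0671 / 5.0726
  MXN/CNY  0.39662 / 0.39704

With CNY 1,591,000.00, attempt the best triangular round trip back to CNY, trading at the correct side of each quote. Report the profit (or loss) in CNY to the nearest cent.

Net profit: CNY 12,368.68

Best loop CNY → CAD → MXN → CNY:
CNY 1,591,000.00 ÷ 5.0726 (buy CAD at ask) = CAD 313,645.86
CAD 313,645.86 × 12.889 (sell CAD at bid) = MXN 4,042,581.52
MXN 4,042,581.52 × 0.39662 (sell MXN at bid) = CNY 1,603,368.68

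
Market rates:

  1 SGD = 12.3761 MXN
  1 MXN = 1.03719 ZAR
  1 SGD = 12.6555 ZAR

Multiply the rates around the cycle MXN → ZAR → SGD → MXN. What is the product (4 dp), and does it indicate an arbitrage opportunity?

Around MXN → ZAR → SGD → MXN: 1 × 1.03719 ÷ 12.6555 × 12.3761 = 1.014292
Product > 1; profitable direction is MXN → ZAR → SGD → MXN.

1.0143 (arbitrage exists)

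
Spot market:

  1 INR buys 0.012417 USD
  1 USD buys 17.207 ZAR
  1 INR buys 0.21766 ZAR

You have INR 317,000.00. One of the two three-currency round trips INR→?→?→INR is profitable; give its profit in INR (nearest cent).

Profitable loop is INR → ZAR → USD → INR:
INR 317,000.00 × 0.21766 = ZAR 68,998.22
ZAR 68,998.22 ÷ 17.207 = USD 4,009.89
USD 4,009.89 ÷ 0.012417 = INR 322,935.69
Profit = INR 322,935.69 − INR 317,000.00

Profit: INR 5,935.69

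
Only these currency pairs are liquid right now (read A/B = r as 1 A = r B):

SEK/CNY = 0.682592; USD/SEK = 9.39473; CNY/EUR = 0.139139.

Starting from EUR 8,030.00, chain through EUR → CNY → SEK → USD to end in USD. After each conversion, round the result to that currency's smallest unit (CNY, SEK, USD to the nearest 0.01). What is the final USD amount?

EUR 8,030.00 ÷ 0.139139 = CNY 57,712.07
CNY 57,712.07 ÷ 0.682592 = SEK 84,548.41
SEK 84,548.41 ÷ 9.39473 = USD 8,999.56

USD 8,999.56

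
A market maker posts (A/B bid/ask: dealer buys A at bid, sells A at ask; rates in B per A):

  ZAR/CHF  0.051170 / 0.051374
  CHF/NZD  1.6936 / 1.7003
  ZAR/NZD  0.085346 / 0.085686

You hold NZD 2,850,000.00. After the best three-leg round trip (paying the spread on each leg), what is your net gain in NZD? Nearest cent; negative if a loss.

Best loop NZD → ZAR → CHF → NZD:
NZD 2,850,000.00 ÷ 0.085686 (buy ZAR at ask) = ZAR 33,260,976.12
ZAR 33,260,976.12 × 0.051170 (sell ZAR at bid) = CHF 1,701,964.15
CHF 1,701,964.15 × 1.6936 (sell CHF at bid) = NZD 2,882,446.48

Net profit: NZD 32,446.48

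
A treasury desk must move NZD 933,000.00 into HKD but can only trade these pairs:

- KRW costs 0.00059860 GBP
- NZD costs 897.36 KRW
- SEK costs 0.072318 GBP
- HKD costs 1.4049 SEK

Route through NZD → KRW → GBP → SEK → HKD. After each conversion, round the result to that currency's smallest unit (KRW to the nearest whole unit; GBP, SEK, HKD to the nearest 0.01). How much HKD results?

NZD 933,000.00 × 897.36 = KRW 837,236,880
KRW 837,236,880 × 0.00059860 = GBP 501,170.00
GBP 501,170.00 ÷ 0.072318 = SEK 6,930,086.56
SEK 6,930,086.56 ÷ 1.4049 = HKD 4,932,797.04

HKD 4,932,797.04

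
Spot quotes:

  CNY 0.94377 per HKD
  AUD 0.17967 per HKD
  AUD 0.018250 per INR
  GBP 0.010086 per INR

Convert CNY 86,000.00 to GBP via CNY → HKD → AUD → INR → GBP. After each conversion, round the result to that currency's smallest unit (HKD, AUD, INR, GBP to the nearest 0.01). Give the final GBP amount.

GBP 9,048.24

CNY 86,000.00 ÷ 0.94377 = HKD 91,123.90
HKD 91,123.90 × 0.17967 = AUD 16,372.23
AUD 16,372.23 ÷ 0.018250 = INR 897,108.49
INR 897,108.49 × 0.010086 = GBP 9,048.24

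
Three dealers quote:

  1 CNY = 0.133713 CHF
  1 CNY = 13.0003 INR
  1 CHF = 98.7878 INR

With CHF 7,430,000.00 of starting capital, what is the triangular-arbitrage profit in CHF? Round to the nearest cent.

Profitable loop is CHF → INR → CNY → CHF:
CHF 7,430,000.00 × 98.7878 = INR 733,993,354.00
INR 733,993,354.00 ÷ 13.0003 = CNY 56,459,724.31
CNY 56,459,724.31 × 0.133713 = CHF 7,549,399.12
Profit = CHF 7,549,399.12 − CHF 7,430,000.00

Profit: CHF 119,399.12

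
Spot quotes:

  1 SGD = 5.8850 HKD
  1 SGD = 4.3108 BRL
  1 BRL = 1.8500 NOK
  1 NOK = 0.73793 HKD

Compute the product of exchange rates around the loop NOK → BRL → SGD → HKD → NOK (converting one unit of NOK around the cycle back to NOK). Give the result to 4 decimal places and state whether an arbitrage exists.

1.0000 (no arbitrage)

Around NOK → BRL → SGD → HKD → NOK: 1 ÷ 1.8500 ÷ 4.3108 × 5.8850 ÷ 0.73793 = 1.000004
Product ≈ 1 (deviation 0.000%, within rounding noise).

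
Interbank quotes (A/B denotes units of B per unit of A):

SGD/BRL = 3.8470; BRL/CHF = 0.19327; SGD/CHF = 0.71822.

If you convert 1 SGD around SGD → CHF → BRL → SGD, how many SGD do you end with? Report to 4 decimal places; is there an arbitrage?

Around SGD → CHF → BRL → SGD: 1 × 0.71822 ÷ 0.19327 ÷ 3.8470 = 0.965986
Product < 1; profitable direction is SGD → BRL → CHF → SGD.

0.9660 (arbitrage exists)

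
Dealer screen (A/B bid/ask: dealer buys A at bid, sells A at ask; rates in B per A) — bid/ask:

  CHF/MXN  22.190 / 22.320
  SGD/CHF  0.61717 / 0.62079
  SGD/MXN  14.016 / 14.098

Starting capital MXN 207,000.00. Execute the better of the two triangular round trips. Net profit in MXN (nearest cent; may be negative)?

Best loop MXN → CHF → SGD → MXN:
MXN 207,000.00 ÷ 22.320 (buy CHF at ask) = CHF 9,274.19
CHF 9,274.19 ÷ 0.62079 (buy SGD at ask) = SGD 14,939.34
SGD 14,939.34 × 14.016 (sell SGD at bid) = MXN 209,389.80

Net profit: MXN 2,389.80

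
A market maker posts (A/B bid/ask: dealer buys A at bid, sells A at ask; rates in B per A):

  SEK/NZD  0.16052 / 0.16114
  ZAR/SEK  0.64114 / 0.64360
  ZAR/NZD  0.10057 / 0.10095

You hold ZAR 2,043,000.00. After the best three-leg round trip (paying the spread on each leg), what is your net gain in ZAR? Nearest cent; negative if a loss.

Net profit: ZAR 39,783.21

Best loop ZAR → SEK → NZD → ZAR:
ZAR 2,043,000.00 × 0.64114 (sell ZAR at bid) = SEK 1,309,849.02
SEK 1,309,849.02 × 0.16052 (sell SEK at bid) = NZD 210,256.96
NZD 210,256.96 ÷ 0.10095 (buy ZAR at ask) = ZAR 2,082,783.21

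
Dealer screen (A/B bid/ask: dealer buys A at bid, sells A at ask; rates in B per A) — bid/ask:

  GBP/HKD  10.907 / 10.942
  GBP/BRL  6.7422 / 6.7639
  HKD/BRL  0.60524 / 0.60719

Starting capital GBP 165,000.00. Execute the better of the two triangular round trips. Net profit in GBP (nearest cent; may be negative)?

Net profit: GBP 2,441.94

Best loop GBP → BRL → HKD → GBP:
GBP 165,000.00 × 6.7422 (sell GBP at bid) = BRL 1,112,463.00
BRL 1,112,463.00 ÷ 0.60719 (buy HKD at ask) = HKD 1,832,149.74
HKD 1,832,149.74 ÷ 10.942 (buy GBP at ask) = GBP 167,441.94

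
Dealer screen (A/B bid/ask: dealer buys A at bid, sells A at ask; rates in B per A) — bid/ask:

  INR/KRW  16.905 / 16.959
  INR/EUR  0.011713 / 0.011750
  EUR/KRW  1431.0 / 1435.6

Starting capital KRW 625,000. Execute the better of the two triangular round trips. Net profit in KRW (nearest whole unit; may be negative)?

Best loop KRW → EUR → INR → KRW:
KRW 625,000 ÷ 1435.6 (buy EUR at ask) = EUR 435.36
EUR 435.36 ÷ 0.011750 (buy INR at ask) = INR 37,051.75
INR 37,051.75 × 16.905 (sell INR at bid) = KRW 626,360

Net profit: KRW 1,360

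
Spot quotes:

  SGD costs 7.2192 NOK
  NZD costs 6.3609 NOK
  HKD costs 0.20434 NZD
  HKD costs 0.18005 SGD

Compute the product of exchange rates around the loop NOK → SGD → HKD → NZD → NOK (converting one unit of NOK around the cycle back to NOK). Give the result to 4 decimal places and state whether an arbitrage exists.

Around NOK → SGD → HKD → NZD → NOK: 1 ÷ 7.2192 ÷ 0.18005 × 0.20434 × 6.3609 = 0.999976
Product ≈ 1 (deviation 0.002%, within rounding noise).

1.0000 (no arbitrage)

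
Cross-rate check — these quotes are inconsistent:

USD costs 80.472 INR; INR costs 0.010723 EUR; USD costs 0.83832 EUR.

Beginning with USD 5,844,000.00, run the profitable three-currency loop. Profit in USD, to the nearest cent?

Profit: USD 171,358.03

Profitable loop is USD → INR → EUR → USD:
USD 5,844,000.00 × 80.472 = INR 470,278,368.00
INR 470,278,368.00 × 0.010723 = EUR 5,042,794.94
EUR 5,042,794.94 ÷ 0.83832 = USD 6,015,358.03
Profit = USD 6,015,358.03 − USD 5,844,000.00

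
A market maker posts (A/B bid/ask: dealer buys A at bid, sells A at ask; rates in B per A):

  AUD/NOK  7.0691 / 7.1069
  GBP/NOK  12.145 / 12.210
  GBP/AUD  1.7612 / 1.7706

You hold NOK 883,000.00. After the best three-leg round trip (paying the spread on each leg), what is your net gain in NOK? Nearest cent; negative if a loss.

Best loop NOK → GBP → AUD → NOK:
NOK 883,000.00 ÷ 12.210 (buy GBP at ask) = GBP 72,317.77
GBP 72,317.77 × 1.7612 (sell GBP at bid) = AUD 127,366.06
AUD 127,366.06 × 7.0691 (sell AUD at bid) = NOK 900,363.42

Net profit: NOK 17,363.42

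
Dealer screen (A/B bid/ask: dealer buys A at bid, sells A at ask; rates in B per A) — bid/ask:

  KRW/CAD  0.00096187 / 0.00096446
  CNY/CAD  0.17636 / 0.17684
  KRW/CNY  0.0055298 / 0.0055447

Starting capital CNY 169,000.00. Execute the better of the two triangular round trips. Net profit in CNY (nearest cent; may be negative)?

Best loop CNY → CAD → KRW → CNY:
CNY 169,000.00 × 0.17636 (sell CNY at bid) = CAD 29,804.84
CAD 29,804.84 ÷ 0.00096446 (buy KRW at ask) = KRW 30,903,138
KRW 30,903,138 × 0.0055298 (sell KRW at bid) = CNY 170,888.17

Net profit: CNY 1,888.17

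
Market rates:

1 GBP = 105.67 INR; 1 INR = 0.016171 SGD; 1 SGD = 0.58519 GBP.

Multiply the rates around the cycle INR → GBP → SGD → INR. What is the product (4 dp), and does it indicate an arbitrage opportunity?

Around INR → GBP → SGD → INR: 1 ÷ 105.67 ÷ 0.58519 ÷ 0.016171 = 1.000033
Product ≈ 1 (deviation 0.003%, within rounding noise).

1.0000 (no arbitrage)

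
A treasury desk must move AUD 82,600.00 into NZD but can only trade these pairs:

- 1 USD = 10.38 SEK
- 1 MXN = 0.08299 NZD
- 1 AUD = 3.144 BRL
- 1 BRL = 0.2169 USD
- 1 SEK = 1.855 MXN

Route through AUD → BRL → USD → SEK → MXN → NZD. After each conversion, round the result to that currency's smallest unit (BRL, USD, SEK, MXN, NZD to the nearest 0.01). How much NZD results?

NZD 90,009.68

AUD 82,600.00 × 3.144 = BRL 259,694.40
BRL 259,694.40 × 0.2169 = USD 56,327.72
USD 56,327.72 × 10.38 = SEK 584,681.73
SEK 584,681.73 × 1.855 = MXN 1,084,584.61
MXN 1,084,584.61 × 0.08299 = NZD 90,009.68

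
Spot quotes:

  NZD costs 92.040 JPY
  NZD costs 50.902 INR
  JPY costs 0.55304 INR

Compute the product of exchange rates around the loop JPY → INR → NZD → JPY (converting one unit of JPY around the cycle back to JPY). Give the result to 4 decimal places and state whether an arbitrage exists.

1.0000 (no arbitrage)

Around JPY → INR → NZD → JPY: 1 × 0.55304 ÷ 50.902 × 92.040 = 0.999996
Product ≈ 1 (deviation 0.000%, within rounding noise).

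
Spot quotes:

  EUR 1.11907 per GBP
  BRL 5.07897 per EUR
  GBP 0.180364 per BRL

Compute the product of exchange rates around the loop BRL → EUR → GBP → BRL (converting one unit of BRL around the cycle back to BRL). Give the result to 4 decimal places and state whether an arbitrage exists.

0.9755 (arbitrage exists)

Around BRL → EUR → GBP → BRL: 1 ÷ 5.07897 ÷ 1.11907 ÷ 0.180364 = 0.975477
Product < 1; profitable direction is BRL → GBP → EUR → BRL.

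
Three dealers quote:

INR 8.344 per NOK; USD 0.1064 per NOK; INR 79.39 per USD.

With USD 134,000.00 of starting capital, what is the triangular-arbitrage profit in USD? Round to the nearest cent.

Profitable loop is USD → INR → NOK → USD:
USD 134,000.00 × 79.39 = INR 10,638,260.00
INR 10,638,260.00 ÷ 8.344 = NOK 1,274,959.25
NOK 1,274,959.25 × 0.1064 = USD 135,655.66
Profit = USD 135,655.66 − USD 134,000.00

Profit: USD 1,655.66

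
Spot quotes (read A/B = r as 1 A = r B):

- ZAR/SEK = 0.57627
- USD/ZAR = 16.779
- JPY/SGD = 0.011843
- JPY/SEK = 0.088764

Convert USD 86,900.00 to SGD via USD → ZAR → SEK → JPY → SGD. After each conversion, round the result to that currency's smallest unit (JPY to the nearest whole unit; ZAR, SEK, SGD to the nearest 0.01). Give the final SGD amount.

USD 86,900.00 × 16.779 = ZAR 1,458,095.10
ZAR 1,458,095.10 × 0.57627 = SEK 840,256.46
SEK 840,256.46 ÷ 0.088764 = JPY 9,466,185
JPY 9,466,185 × 0.011843 = SGD 112,108.03

SGD 112,108.03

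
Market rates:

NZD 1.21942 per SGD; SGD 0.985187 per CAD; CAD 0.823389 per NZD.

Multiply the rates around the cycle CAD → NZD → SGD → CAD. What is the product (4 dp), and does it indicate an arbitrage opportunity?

Around CAD → NZD → SGD → CAD: 1 ÷ 0.823389 ÷ 1.21942 ÷ 0.985187 = 1.010934
Product > 1; profitable direction is CAD → NZD → SGD → CAD.

1.0109 (arbitrage exists)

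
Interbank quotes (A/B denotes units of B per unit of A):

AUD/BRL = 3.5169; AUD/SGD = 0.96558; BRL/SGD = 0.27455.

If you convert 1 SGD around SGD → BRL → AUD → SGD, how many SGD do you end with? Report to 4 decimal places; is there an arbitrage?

Around SGD → BRL → AUD → SGD: 1 ÷ 0.27455 ÷ 3.5169 × 0.96558 = 1.000016
Product ≈ 1 (deviation 0.002%, within rounding noise).

1.0000 (no arbitrage)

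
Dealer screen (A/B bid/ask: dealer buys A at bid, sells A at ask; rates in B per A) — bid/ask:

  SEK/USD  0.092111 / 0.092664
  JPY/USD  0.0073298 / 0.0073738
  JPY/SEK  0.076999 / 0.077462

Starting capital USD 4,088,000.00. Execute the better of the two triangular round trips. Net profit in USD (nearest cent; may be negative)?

Net profit: USD 86,488.44

Best loop USD → SEK → JPY → USD:
USD 4,088,000.00 ÷ 0.092664 (buy SEK at ask) = SEK 44,116,377.45
SEK 44,116,377.45 ÷ 0.077462 (buy JPY at ask) = JPY 569,522,830
JPY 569,522,830 × 0.0073298 (sell JPY at bid) = USD 4,174,488.44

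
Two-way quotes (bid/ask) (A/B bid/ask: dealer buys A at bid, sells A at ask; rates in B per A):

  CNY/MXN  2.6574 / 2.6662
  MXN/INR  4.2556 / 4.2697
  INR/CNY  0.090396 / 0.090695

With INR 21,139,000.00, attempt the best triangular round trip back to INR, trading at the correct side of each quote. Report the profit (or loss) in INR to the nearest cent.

Best loop INR → CNY → MXN → INR:
INR 21,139,000.00 × 0.090396 (sell INR at bid) = CNY 1,910,881.04
CNY 1,910,881.04 × 2.6574 (sell CNY at bid) = MXN 5,077,975.29
MXN 5,077,975.29 × 4.2556 (sell MXN at bid) = INR 21,609,831.63

Net profit: INR 470,831.63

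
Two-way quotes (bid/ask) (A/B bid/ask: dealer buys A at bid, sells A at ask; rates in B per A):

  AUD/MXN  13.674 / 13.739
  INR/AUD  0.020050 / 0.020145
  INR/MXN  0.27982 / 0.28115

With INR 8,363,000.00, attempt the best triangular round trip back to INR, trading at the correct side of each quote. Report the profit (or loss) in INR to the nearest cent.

Best loop INR → MXN → AUD → INR:
INR 8,363,000.00 × 0.27982 (sell INR at bid) = MXN 2,340,134.66
MXN 2,340,134.66 ÷ 13.739 (buy AUD at ask) = AUD 170,327.87
AUD 170,327.87 ÷ 0.020145 (buy INR at ask) = INR 8,455,094.26

Net profit: INR 92,094.26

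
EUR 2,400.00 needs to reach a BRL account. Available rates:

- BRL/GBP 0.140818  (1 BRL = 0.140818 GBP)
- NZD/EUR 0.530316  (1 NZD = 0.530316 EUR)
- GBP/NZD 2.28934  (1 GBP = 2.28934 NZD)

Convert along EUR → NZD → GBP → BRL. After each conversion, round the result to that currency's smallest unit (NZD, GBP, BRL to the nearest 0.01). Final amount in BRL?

EUR 2,400.00 ÷ 0.530316 = NZD 4,525.60
NZD 4,525.60 ÷ 2.28934 = GBP 1,976.81
GBP 1,976.81 ÷ 0.140818 = BRL 14,038.05

BRL 14,038.05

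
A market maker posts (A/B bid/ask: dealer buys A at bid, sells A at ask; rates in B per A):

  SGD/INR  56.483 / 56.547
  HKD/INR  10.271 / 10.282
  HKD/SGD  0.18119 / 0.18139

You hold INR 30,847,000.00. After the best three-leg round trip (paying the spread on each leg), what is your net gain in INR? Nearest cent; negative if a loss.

Net profit: INR 41,922.05

Best loop INR → SGD → HKD → INR:
INR 30,847,000.00 ÷ 56.547 (buy SGD at ask) = SGD 545,510.81
SGD 545,510.81 ÷ 0.18139 (buy HKD at ask) = HKD 3,007,391.88
HKD 3,007,391.88 × 10.271 (sell HKD at bid) = INR 30,888,922.05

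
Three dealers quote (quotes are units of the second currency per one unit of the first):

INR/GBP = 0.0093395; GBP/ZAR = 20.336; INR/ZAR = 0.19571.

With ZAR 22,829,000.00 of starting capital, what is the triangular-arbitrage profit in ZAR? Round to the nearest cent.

Profitable loop is ZAR → GBP → INR → ZAR:
ZAR 22,829,000.00 ÷ 20.336 = GBP 1,122,590.48
GBP 1,122,590.48 ÷ 0.0093395 = INR 120,198,134.80
INR 120,198,134.80 × 0.19571 = ZAR 23,523,976.96
Profit = ZAR 23,523,976.96 − ZAR 22,829,000.00

Profit: ZAR 694,976.96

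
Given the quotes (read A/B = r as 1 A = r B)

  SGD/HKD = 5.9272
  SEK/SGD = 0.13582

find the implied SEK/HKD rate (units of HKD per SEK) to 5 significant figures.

SEK/HKD = 0.80503

1 SEK × 0.13582 = 0.13582 SGD
0.13582 SGD × 5.9272 = 0.805032 HKD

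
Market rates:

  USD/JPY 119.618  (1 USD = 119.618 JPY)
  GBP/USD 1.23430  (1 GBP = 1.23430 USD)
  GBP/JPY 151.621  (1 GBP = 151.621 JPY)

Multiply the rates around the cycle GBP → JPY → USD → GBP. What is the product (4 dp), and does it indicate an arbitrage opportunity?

1.0269 (arbitrage exists)

Around GBP → JPY → USD → GBP: 1 × 151.621 ÷ 119.618 ÷ 1.23430 = 1.026933
Product > 1; profitable direction is GBP → JPY → USD → GBP.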